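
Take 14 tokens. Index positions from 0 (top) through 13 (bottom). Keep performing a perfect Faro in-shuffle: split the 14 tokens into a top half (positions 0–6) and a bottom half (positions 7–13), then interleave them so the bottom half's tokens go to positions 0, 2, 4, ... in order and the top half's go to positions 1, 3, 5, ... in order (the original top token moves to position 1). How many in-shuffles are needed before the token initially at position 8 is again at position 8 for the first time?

4

Follow position 8 under repeated in-shuffles:
8 → 2 → 5 → 11 → 8
It first returns after 4 in-shuffles.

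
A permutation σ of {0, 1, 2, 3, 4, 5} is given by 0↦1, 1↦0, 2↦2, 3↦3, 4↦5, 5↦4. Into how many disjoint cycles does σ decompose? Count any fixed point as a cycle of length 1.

Cycle decomposition: (0 1) (2) (3) (4 5).
4 cycles.

4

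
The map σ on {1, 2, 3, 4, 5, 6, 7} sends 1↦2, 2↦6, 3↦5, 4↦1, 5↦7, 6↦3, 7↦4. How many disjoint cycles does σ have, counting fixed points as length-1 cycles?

Cycle decomposition: (1 2 6 3 5 7 4).
1 cycle.

1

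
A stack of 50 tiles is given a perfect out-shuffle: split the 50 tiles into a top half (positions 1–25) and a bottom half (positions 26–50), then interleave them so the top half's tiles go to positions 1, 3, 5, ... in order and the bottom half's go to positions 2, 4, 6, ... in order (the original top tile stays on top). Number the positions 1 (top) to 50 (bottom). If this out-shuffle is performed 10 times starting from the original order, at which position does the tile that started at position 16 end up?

Track the tile's position through each out-shuffle:
16 → 31 → 12 → 23 → 45 → 40 → 30 → 10 → 19 → 37 → 24

24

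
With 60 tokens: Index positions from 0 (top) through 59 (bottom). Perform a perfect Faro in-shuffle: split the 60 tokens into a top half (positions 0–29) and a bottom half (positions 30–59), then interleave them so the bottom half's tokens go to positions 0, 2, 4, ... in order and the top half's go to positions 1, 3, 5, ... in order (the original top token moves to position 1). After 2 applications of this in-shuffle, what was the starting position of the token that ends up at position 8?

47

Work backwards from position 8, undoing one in-shuffle at a time:
8 ← 34 ← 47
So the token now at position 8 started at position 47.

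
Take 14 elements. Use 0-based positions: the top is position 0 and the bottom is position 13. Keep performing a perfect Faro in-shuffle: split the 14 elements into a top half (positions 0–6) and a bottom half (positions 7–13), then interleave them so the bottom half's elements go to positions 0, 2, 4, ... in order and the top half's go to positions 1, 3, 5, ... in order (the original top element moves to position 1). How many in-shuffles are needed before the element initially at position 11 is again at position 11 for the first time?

4

Follow position 11 under repeated in-shuffles:
11 → 8 → 2 → 5 → 11
It first returns after 4 in-shuffles.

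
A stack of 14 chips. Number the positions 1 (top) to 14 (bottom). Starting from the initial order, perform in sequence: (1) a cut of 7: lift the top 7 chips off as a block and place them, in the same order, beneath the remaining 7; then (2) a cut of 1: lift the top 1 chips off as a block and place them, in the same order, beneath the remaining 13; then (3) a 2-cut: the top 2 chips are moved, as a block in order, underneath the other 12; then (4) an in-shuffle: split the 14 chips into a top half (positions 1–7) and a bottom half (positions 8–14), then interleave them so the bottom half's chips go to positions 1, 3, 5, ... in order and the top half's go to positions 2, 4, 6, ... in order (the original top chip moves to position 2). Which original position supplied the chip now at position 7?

7

Undo the operations in reverse order, starting from position 7:
  undo op 4 (in-shuffle, from bottom half): 7 ← 11
  undo op 3 (cut 2): 11 ← 13
  undo op 2 (cut 1): 13 ← 14
  undo op 1 (cut 7): 14 ← 7
So the chip at position 7 came from original position 7.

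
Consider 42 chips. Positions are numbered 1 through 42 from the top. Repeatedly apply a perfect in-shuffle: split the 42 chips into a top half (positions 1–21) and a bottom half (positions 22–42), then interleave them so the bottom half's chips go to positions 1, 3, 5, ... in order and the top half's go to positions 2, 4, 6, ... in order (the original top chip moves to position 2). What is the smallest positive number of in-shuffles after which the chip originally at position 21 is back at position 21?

14

Follow position 21 under repeated in-shuffles:
21 → 42 → 41 → 39 → 35 → 27 → 11 → 22 → 1 → 2 → 4 → 8 → 16 → 32 → 21
It first returns after 14 in-shuffles.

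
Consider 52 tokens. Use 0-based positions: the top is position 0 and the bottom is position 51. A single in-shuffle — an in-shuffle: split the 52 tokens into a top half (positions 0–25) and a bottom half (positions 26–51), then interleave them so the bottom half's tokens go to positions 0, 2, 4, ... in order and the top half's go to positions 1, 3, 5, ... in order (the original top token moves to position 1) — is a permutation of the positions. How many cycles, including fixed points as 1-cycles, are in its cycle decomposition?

1

Trace each unvisited position around until it returns:
(0 1 3 7 15 31 ... len 52)
1 cycle in total.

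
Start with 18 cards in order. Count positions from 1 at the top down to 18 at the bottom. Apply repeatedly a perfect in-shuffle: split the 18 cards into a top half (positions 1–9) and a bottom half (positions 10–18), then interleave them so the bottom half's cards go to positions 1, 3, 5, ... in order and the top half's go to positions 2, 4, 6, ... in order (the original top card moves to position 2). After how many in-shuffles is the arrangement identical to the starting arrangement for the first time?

The in-shuffle permutes the 18 positions with cycle lengths [18].
Every card is home exactly when every cycle has completed a whole number of laps, i.e. after lcm(18) = 18 in-shuffles.

18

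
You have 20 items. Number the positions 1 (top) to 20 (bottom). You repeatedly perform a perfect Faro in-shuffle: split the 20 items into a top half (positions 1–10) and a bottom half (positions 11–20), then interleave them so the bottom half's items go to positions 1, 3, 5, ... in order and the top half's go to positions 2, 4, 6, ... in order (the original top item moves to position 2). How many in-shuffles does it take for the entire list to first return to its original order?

6

The in-shuffle permutes the 20 positions with cycle lengths [2, 3, 3, 6, 6].
Every item is home exactly when every cycle has completed a whole number of laps, i.e. after lcm(2, 3, 6) = 6 in-shuffles.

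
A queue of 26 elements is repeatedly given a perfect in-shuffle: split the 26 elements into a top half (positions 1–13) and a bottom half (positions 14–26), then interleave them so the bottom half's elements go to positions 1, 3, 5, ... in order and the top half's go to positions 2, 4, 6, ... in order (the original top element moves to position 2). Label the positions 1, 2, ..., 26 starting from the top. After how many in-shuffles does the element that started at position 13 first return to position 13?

18

Follow position 13 under repeated in-shuffles:
13 → 26 → 25 → 23 → 19 → 11 → 22 → 17 → 7 → 14 → 1 → 2 → 4 → 8 → 16 → 5 → 10 → 20 → 13
It first returns after 18 in-shuffles.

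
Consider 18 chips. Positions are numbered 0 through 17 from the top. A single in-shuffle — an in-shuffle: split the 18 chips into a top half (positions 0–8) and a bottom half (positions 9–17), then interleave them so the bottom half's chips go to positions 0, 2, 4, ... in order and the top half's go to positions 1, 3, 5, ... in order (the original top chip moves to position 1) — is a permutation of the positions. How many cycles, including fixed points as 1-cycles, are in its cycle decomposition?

Trace each unvisited position around until it returns:
(0 1 3 7 15 12 ... len 18)
1 cycle in total.

1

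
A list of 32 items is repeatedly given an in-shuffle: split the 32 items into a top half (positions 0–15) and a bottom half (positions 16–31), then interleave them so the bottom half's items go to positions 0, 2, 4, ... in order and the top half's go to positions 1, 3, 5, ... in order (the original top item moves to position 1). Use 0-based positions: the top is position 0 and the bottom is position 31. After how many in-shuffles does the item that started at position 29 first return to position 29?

Follow position 29 under repeated in-shuffles:
29 → 26 → 20 → 8 → 17 → 2 → 5 → 11 → 23 → 14 → 29
It first returns after 10 in-shuffles.

10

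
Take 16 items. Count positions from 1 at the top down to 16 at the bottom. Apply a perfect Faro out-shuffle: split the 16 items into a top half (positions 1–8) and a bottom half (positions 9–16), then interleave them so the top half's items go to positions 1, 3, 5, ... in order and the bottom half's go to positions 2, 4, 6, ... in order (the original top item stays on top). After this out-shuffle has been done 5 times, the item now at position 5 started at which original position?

Work backwards from position 5, undoing one out-shuffle at a time:
5 ← 3 ← 2 ← 9 ← 5 ← 3
So the item now at position 5 started at position 3.

3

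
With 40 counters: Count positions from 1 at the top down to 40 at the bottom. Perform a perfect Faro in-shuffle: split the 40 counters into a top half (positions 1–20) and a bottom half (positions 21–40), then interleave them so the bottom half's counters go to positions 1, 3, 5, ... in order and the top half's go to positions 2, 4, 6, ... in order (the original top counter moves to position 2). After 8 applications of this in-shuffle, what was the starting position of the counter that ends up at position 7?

Work backwards from position 7, undoing one in-shuffle at a time:
7 ← 24 ← 12 ← 6 ← 3 ← 22 ← 11 ← 26 ← 13
So the counter now at position 7 started at position 13.

13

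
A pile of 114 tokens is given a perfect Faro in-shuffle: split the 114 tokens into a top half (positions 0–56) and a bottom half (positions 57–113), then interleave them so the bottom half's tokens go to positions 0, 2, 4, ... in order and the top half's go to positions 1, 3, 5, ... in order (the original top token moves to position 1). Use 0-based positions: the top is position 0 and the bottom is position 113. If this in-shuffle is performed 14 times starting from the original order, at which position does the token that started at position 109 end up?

Track position through each in-shuffle: 109 → 104 → 94 → 74 → 34 → ... (continuing for 14 shuffles total) → 74.

74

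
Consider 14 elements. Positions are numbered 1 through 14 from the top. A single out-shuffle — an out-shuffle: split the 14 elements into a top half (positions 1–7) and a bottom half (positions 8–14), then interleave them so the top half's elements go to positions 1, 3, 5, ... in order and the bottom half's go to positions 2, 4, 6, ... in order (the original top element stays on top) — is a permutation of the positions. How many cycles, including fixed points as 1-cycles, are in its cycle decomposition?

3

Trace each unvisited position around until it returns:
(1) (2 3 5 9 4 7 ... len 12) (14)
3 cycles in total.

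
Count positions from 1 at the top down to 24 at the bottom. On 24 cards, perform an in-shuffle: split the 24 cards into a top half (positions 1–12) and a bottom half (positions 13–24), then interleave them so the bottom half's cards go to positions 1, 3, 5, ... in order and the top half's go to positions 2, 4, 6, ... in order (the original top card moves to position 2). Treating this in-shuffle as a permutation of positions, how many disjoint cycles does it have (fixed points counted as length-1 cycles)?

Trace each unvisited position around until it returns:
(1 2 4 8 16 7 ... len 20) (5 10 20 15)
2 cycles in total.

2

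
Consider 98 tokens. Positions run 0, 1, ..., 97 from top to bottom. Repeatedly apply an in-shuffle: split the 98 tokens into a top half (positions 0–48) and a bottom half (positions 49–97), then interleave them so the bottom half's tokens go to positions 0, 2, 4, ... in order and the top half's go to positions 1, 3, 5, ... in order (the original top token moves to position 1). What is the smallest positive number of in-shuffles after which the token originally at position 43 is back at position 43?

Follow position 43 under repeated in-shuffles:
43 → 87 → 76 → 54 → 10 → 21 → 43
It first returns after 6 in-shuffles.

6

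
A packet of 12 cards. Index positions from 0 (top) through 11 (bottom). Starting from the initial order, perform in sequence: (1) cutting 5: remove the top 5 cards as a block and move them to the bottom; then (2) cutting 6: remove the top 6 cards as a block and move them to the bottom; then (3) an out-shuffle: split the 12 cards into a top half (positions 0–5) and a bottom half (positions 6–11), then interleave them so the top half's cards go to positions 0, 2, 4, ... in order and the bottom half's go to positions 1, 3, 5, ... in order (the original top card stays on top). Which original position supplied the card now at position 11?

10

Undo the operations in reverse order, starting from position 11:
  undo op 3 (out-shuffle, from bottom half): 11 ← 11
  undo op 2 (cut 6): 11 ← 5
  undo op 1 (cut 5): 5 ← 10
So the card at position 11 came from original position 10.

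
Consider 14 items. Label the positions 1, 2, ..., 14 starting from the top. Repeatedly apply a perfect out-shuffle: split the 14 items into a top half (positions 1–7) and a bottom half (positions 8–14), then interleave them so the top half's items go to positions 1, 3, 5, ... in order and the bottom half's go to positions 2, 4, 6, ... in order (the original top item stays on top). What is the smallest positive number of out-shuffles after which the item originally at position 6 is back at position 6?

12

Follow position 6 under repeated out-shuffles:
6 → 11 → 8 → 2 → 3 → 5 → 9 → 4 → 7 → 13 → 12 → 10 → 6
It first returns after 12 out-shuffles.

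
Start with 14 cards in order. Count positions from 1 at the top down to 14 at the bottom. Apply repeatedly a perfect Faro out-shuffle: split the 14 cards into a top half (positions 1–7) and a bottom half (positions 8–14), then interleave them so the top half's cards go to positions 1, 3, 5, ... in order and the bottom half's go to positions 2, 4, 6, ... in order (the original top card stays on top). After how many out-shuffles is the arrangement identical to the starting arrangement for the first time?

The out-shuffle permutes the 14 positions with cycle lengths [1, 1, 12].
Every card is home exactly when every cycle has completed a whole number of laps, i.e. after lcm(1, 12) = 12 out-shuffles.

12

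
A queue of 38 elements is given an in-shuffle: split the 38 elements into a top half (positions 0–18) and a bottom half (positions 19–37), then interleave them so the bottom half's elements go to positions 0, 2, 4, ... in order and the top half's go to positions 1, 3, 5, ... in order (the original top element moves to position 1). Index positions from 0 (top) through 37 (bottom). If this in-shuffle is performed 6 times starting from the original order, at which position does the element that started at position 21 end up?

Track the element's position through each in-shuffle:
21 → 4 → 9 → 19 → 0 → 1 → 3

3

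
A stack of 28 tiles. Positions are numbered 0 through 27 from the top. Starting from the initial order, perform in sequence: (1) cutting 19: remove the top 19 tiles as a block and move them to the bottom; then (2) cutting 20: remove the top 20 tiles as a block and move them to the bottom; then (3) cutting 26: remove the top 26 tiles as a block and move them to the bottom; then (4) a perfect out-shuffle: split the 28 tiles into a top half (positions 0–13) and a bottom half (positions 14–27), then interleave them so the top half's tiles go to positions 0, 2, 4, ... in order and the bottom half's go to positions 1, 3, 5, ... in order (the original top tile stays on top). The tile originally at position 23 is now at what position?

1

Track the tile from position 23 forward through each operation:
  after op 1 (cut 19): 23 → 4
  after op 2 (cut 20): 4 → 12
  after op 3 (cut 26): 12 → 14
  after op 4 (out-shuffle): 14 → 1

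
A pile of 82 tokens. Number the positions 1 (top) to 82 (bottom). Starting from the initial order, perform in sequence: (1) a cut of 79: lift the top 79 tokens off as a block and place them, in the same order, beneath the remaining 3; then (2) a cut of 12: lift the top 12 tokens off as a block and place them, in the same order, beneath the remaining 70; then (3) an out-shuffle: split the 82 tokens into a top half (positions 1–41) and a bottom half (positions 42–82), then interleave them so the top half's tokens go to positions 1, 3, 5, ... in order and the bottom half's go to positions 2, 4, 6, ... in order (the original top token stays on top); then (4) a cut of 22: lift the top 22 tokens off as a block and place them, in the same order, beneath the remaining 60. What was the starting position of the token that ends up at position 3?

22

Undo the operations in reverse order, starting from position 3:
  undo op 4 (cut 22): 3 ← 25
  undo op 3 (out-shuffle, from top half): 25 ← 13
  undo op 2 (cut 12): 13 ← 25
  undo op 1 (cut 79): 25 ← 22
So the token at position 3 came from original position 22.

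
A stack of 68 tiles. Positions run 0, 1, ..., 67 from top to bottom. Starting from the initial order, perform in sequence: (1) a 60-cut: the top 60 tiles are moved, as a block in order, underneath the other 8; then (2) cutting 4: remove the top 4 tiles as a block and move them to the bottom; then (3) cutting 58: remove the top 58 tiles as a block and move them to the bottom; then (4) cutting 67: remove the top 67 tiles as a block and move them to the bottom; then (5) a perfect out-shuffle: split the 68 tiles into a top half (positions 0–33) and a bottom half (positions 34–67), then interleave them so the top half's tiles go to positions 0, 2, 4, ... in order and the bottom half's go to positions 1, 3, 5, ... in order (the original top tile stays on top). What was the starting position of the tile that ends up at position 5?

Undo the operations in reverse order, starting from position 5:
  undo op 5 (out-shuffle, from bottom half): 5 ← 36
  undo op 4 (cut 67): 36 ← 35
  undo op 3 (cut 58): 35 ← 25
  undo op 2 (cut 4): 25 ← 29
  undo op 1 (cut 60): 29 ← 21
So the tile at position 5 came from original position 21.

21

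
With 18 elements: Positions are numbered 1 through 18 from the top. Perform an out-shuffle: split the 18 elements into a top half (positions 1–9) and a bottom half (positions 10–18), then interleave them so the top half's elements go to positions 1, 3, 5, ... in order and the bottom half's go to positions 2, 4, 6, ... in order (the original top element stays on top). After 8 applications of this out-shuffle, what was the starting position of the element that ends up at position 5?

5

Work backwards from position 5, undoing one out-shuffle at a time:
5 ← 3 ← 2 ← 10 ← 14 ← 16 ← 17 ← 9 ← 5
So the element now at position 5 started at position 5.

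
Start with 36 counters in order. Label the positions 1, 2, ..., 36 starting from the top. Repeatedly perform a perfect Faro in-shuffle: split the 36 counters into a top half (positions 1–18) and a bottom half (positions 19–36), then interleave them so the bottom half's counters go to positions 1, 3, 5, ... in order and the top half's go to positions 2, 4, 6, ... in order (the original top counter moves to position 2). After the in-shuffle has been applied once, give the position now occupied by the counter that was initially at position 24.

Track the counter's position through each in-shuffle:
24 → 11

11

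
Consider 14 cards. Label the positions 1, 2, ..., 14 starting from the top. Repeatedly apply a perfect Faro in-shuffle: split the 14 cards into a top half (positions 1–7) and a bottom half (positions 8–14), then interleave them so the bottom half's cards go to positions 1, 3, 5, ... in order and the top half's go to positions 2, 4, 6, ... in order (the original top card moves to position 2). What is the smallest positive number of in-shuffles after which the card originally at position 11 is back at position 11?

Follow position 11 under repeated in-shuffles:
11 → 7 → 14 → 13 → 11
It first returns after 4 in-shuffles.

4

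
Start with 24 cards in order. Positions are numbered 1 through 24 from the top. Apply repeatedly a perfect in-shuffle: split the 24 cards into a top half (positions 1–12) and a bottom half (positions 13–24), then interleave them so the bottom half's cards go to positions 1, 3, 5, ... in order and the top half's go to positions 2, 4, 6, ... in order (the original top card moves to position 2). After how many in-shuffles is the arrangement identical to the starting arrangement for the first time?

The in-shuffle permutes the 24 positions with cycle lengths [4, 20].
Every card is home exactly when every cycle has completed a whole number of laps, i.e. after lcm(4, 20) = 20 in-shuffles.

20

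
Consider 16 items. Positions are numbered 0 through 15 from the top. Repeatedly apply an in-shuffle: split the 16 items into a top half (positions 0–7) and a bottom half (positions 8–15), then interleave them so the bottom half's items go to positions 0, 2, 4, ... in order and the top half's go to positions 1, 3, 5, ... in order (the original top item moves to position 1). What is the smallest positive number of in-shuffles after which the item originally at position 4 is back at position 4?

Follow position 4 under repeated in-shuffles:
4 → 9 → 2 → 5 → 11 → 6 → 13 → 10 → 4
It first returns after 8 in-shuffles.

8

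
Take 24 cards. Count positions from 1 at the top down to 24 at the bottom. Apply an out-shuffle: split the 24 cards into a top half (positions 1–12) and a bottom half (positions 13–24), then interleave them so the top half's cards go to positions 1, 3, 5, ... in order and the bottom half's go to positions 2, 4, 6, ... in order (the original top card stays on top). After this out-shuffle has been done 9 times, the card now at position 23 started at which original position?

20

Work backwards from position 23, undoing one out-shuffle at a time:
23 ← 12 ← 18 ← 21 ← 11 ← 6 ← 15 ← 8 ← 16 ← 20
So the card now at position 23 started at position 20.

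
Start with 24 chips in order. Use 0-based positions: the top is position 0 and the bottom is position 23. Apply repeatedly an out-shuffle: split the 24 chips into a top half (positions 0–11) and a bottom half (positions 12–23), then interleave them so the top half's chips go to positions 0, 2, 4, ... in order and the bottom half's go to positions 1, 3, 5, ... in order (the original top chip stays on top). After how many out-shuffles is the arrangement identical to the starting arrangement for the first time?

11

The out-shuffle permutes the 24 positions with cycle lengths [1, 1, 11, 11].
Every chip is home exactly when every cycle has completed a whole number of laps, i.e. after lcm(1, 11) = 11 out-shuffles.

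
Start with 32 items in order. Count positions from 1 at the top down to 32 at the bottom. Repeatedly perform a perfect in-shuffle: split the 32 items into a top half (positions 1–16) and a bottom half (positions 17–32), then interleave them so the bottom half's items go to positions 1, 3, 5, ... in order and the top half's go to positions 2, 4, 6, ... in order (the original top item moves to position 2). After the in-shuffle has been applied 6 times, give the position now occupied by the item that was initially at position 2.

Track the item's position through each in-shuffle:
2 → 4 → 8 → 16 → 32 → 31 → 29

29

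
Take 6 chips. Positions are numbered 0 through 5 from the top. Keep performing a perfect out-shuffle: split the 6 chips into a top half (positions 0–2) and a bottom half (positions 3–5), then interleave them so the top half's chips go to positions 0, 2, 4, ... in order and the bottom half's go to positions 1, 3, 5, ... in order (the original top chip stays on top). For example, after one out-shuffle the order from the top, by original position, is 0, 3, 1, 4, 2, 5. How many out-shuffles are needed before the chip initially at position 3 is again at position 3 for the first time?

4

Follow position 3 under repeated out-shuffles:
3 → 1 → 2 → 4 → 3
It first returns after 4 out-shuffles.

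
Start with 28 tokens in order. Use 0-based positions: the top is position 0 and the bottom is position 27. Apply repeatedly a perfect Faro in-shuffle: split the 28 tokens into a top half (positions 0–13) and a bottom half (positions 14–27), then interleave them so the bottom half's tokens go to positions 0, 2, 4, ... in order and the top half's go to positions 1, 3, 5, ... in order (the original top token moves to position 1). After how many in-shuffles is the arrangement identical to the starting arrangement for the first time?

28

The in-shuffle permutes the 28 positions with cycle lengths [28].
Every token is home exactly when every cycle has completed a whole number of laps, i.e. after lcm(28) = 28 in-shuffles.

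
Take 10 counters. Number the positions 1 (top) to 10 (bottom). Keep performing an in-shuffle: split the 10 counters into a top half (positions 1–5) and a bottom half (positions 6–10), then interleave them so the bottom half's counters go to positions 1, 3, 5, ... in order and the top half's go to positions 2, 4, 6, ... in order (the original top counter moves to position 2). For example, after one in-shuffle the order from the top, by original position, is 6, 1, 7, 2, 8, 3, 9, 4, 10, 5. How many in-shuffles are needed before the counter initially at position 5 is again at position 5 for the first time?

10

Follow position 5 under repeated in-shuffles:
5 → 10 → 9 → 7 → 3 → 6 → 1 → 2 → 4 → 8 → 5
It first returns after 10 in-shuffles.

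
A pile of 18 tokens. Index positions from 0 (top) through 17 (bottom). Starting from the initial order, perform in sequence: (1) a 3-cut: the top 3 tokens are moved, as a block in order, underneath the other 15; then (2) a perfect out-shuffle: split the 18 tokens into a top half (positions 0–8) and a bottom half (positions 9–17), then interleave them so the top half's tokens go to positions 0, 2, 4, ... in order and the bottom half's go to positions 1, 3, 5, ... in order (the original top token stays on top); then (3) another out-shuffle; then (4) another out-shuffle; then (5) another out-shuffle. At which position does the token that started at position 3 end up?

Track the token from position 3 forward through each operation:
  after op 1 (cut 3): 3 → 0
  after op 2 (out-shuffle): 0 → 0
  after op 3 (out-shuffle): 0 → 0
  after op 4 (out-shuffle): 0 → 0
  after op 5 (out-shuffle): 0 → 0

0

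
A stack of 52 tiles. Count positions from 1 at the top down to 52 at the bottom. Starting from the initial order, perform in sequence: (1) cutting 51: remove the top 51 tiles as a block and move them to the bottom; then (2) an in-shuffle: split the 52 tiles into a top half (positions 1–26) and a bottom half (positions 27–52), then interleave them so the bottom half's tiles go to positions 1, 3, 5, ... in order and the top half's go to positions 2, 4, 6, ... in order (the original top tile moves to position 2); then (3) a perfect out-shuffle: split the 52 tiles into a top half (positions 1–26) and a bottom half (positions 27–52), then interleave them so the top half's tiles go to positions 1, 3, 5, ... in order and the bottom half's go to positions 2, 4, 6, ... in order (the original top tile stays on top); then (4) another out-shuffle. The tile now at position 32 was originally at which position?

Undo the operations in reverse order, starting from position 32:
  undo op 4 (out-shuffle, from bottom half): 32 ← 42
  undo op 3 (out-shuffle, from bottom half): 42 ← 47
  undo op 2 (in-shuffle, from bottom half): 47 ← 50
  undo op 1 (cut 51): 50 ← 49
So the tile at position 32 came from original position 49.

49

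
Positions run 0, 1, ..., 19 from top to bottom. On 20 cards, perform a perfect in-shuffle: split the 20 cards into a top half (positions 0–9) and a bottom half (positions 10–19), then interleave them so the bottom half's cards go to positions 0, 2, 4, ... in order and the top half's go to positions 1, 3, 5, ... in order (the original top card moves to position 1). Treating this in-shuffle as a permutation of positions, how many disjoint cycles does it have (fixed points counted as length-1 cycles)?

Trace each unvisited position around until it returns:
(0 1 3 7 15 10) (2 5 11) (4 9 19 18 16 12) (6 13) (8 17 14)
5 cycles in total.

5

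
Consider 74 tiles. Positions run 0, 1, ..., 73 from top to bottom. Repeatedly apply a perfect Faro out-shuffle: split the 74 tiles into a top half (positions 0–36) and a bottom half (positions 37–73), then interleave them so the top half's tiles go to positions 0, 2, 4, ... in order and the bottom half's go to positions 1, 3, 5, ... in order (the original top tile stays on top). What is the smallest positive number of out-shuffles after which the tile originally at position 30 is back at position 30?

9

Follow position 30 under repeated out-shuffles:
30 → 60 → 47 → 21 → 42 → 11 → 22 → 44 → 15 → 30
It first returns after 9 out-shuffles.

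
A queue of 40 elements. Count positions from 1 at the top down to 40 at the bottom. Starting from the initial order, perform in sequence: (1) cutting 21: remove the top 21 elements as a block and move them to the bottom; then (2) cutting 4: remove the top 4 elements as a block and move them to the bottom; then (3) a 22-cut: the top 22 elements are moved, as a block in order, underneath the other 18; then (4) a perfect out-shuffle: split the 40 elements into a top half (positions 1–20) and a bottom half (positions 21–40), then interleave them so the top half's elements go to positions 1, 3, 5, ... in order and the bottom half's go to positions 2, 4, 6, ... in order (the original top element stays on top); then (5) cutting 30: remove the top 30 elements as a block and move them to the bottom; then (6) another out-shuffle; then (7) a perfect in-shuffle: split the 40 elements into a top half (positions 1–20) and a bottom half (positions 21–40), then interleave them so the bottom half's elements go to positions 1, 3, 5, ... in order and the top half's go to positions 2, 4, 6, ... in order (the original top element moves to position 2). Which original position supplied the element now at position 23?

40

Undo the operations in reverse order, starting from position 23:
  undo op 7 (in-shuffle, from bottom half): 23 ← 32
  undo op 6 (out-shuffle, from bottom half): 32 ← 36
  undo op 5 (cut 30): 36 ← 26
  undo op 4 (out-shuffle, from bottom half): 26 ← 33
  undo op 3 (cut 22): 33 ← 15
  undo op 2 (cut 4): 15 ← 19
  undo op 1 (cut 21): 19 ← 40
So the element at position 23 came from original position 40.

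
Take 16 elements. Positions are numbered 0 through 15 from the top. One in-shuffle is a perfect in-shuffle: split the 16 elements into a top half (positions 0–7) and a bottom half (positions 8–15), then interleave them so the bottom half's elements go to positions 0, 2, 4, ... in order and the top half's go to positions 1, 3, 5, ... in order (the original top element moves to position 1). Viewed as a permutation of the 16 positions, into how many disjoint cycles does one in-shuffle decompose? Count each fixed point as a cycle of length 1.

Trace each unvisited position around until it returns:
(0 1 3 7 15 14 12 8) (2 5 11 6 13 10 4 9)
2 cycles in total.

2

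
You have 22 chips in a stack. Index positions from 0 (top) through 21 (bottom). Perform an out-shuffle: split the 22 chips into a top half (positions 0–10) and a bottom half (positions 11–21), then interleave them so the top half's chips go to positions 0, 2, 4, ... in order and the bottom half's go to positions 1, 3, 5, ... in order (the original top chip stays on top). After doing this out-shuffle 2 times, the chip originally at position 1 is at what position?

Track the chip's position through each out-shuffle:
1 → 2 → 4

4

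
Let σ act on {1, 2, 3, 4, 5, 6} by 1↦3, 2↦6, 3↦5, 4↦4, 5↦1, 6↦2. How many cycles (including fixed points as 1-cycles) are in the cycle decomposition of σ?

3

Cycle decomposition: (1 3 5) (2 6) (4).
3 cycles.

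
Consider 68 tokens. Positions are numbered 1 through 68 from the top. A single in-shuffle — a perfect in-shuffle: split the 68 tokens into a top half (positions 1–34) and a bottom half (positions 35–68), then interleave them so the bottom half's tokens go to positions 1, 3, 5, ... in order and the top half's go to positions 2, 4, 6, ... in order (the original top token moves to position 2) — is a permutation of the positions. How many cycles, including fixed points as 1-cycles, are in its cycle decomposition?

5

Trace each unvisited position around until it returns:
(1 2 4 8 16 32 ... len 22) (3 6 12 24 48 27 ... len 11) (5 10 20 40 11 22 ... len 22) (15 30 60 51 33 66 ... len 11) (23 46)
5 cycles in total.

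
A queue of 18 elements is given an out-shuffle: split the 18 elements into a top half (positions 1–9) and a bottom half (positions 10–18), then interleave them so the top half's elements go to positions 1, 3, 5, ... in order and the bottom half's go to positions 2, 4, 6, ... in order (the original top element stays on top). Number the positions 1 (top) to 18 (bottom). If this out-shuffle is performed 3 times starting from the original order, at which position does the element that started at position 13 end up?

Track the element's position through each out-shuffle:
13 → 8 → 15 → 12

12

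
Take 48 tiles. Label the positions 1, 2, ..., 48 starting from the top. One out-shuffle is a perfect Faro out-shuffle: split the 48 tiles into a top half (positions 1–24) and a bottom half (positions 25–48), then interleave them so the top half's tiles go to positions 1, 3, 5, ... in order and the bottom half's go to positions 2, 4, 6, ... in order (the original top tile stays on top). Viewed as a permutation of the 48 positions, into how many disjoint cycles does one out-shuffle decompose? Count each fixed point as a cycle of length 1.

4

Trace each unvisited position around until it returns:
(1) (2 3 5 9 17 33 ... len 23) (6 11 21 41 34 20 ... len 23) (48)
4 cycles in total.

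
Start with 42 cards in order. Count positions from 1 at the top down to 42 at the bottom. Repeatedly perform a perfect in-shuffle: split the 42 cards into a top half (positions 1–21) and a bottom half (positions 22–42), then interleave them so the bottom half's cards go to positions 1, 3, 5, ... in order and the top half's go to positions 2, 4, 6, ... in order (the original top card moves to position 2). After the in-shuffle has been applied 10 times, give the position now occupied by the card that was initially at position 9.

14

Track the card's position through each in-shuffle:
9 → 18 → 36 → 29 → 15 → 30 → 17 → 34 → 25 → 7 → 14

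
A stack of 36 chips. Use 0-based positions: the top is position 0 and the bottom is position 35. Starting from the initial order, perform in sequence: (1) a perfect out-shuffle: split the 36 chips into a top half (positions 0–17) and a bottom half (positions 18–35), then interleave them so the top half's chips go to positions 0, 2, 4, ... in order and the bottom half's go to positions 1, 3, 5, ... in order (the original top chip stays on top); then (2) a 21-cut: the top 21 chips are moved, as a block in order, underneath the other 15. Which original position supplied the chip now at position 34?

27

Undo the operations in reverse order, starting from position 34:
  undo op 2 (cut 21): 34 ← 19
  undo op 1 (out-shuffle, from bottom half): 19 ← 27
So the chip at position 34 came from original position 27.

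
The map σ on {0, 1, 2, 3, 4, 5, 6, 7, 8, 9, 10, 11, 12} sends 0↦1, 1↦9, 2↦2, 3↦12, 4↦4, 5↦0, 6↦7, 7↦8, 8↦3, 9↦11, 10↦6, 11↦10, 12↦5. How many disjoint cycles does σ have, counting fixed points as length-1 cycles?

Cycle decomposition: (0 1 9 11 10 6 7 8 3 12 5) (2) (4).
3 cycles.

3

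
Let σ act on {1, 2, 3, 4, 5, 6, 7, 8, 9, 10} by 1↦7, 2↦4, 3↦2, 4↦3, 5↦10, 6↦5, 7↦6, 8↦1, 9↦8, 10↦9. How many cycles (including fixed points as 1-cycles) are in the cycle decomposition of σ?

2

Cycle decomposition: (1 7 6 5 10 9 8) (2 4 3).
2 cycles.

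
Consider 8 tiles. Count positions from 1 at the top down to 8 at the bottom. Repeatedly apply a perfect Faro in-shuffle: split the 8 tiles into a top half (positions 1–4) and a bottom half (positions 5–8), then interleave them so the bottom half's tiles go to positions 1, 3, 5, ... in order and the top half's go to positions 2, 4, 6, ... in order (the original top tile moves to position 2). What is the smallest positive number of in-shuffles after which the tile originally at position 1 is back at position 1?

6

Follow position 1 under repeated in-shuffles:
1 → 2 → 4 → 8 → 7 → 5 → 1
It first returns after 6 in-shuffles.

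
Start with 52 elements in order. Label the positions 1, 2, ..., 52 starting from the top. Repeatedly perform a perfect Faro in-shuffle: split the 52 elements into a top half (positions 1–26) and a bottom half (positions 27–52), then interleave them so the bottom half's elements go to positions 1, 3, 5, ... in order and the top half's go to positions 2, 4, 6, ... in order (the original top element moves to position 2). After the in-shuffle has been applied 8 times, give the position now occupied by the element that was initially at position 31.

39

Track the element's position through each in-shuffle:
31 → 9 → 18 → 36 → 19 → 38 → 23 → 46 → 39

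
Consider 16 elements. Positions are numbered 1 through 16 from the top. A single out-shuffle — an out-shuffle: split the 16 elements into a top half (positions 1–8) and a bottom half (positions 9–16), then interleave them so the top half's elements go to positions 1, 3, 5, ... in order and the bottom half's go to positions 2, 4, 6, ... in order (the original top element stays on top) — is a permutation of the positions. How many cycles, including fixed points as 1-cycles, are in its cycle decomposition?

6

Trace each unvisited position around until it returns:
(1) (2 3 5 9) (4 7 13 10) (6 11) (8 15 14 12) (16)
6 cycles in total.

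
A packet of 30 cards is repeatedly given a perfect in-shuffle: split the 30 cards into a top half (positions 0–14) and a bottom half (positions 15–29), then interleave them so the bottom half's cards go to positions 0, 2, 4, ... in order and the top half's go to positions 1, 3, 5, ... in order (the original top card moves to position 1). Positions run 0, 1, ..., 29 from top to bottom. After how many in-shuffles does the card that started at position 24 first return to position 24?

5

Follow position 24 under repeated in-shuffles:
24 → 18 → 6 → 13 → 27 → 24
It first returns after 5 in-shuffles.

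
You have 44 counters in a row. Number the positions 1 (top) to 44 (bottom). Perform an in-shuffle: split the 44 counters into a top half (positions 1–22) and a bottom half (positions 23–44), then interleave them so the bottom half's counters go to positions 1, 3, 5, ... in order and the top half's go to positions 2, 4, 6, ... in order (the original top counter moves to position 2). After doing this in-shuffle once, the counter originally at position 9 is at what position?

18

Track the counter's position through each in-shuffle:
9 → 18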